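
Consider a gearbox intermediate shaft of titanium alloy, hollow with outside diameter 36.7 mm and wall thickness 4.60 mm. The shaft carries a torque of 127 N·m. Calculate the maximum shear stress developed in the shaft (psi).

J = π(d_o⁴ − d_i⁴)/32 = π(0.0367⁴ − 0.0275⁴)/32 = 1.220×10^-7 m⁴.
τ_max = T·r/J = 127.0 × 0.0184 / 1.220×10^-7 = 1.911×10^7 Pa.

2770 psi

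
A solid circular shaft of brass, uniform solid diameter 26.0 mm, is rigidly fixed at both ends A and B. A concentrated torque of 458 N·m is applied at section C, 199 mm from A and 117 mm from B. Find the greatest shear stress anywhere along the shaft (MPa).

83.6 MPa

With uniform GJ and both ends fixed, compatibility θ_AC = θ_CB gives T_A·a = T_B·b, together with T_A + T_B = T₀.
T_A = T₀·b/(a+b) = 458.0·117/316.0 = 169.6 N·m; T_B = 288.4 N·m.
τ in each portion: τ_AC = 4.91×10^7 Pa, τ_CB = 8.36×10^7 Pa; maximum is in CB.
τ_max = T_CB·r/J = 288.4·0.0130/4.49×10^-8 = 8.358×10^7 Pa.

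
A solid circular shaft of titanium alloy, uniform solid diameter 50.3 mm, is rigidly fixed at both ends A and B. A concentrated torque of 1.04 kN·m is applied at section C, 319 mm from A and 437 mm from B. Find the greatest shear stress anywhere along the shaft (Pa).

2.41e7 Pa

With uniform GJ and both ends fixed, compatibility θ_AC = θ_CB gives T_A·a = T_B·b, together with T_A + T_B = T₀.
T_A = T₀·b/(a+b) = 1040·437/756.0 = 601.2 N·m; T_B = 438.8 N·m.
τ in each portion: τ_AC = 2.41×10^7 Pa, τ_CB = 1.76×10^7 Pa; maximum is in AC.
τ_max = T_AC·r/J = 601.2·0.0251/6.28×10^-7 = 2.406×10^7 Pa.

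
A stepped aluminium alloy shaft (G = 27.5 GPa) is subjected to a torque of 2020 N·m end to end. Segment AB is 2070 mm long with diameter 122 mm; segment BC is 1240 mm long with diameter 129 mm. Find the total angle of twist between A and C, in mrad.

J_AB = π(0.122)⁴/32 = 2.17×10^-5 m⁴; J_BC = π(0.129)⁴/32 = 2.72×10^-5 m⁴.
θ = (T/G)·Σ L_i/J_i = (2020/27.5×10⁹)·(2.07/2.17×10^-5 + 1.24/2.72×10^-5) = 0.01034 rad.

10.3 mrad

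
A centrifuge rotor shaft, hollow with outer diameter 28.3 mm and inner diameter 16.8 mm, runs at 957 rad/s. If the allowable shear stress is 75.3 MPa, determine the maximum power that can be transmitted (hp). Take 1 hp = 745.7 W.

J = π(d_o⁴ − d_i⁴)/32 = π(0.0283⁴ − 0.0168⁴)/32 = 5.515×10^-8 m⁴.
T_max = τ_allow·J/r = 7.53×10^7 × 5.515×10^-8 / 0.0142 = 293.5 N·m.
ω = 957 rad/s, so P_max = T_max·ω = 2.809×10^5 W.

377 hp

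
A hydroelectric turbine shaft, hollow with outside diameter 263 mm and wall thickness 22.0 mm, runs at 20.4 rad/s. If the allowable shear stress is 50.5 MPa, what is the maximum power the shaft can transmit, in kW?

J = π(d_o⁴ − d_i⁴)/32 = π(0.263⁴ − 0.219⁴)/32 = 2.439×10^-4 m⁴.
T_max = τ_allow·J/r = 5.05×10^7 × 2.439×10^-4 / 0.132 = 93660 N·m.
ω = 20.4 rad/s, so P_max = T_max·ω = 1.911×10^6 W.

1910 kW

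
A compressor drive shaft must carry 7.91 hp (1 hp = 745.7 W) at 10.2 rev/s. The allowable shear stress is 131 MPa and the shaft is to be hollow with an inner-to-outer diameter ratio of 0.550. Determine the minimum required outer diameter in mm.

15.8 mm

ω = 2π·10.2 = 64.09 rad/s, so T = P/ω = 7.91×745.7 / 64.09 = 92.04 N·m.
For a hollow shaft with d_i/d_o = 0.550: τ_max = 16T/(π d_o³ (1−k⁴)), so d_o = [16T/(π τ_allow (1−k⁴))]^(1/3) = [16·92.04/(π·1.31×10^8·0.9085)]^(1/3) = 0.01579 m.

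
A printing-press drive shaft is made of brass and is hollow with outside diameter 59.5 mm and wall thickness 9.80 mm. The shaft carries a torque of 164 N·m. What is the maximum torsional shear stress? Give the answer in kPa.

4970 kPa

J = π(d_o⁴ − d_i⁴)/32 = π(0.0595⁴ − 0.0399⁴)/32 = 9.816×10^-7 m⁴.
τ_max = T·r/J = 164.0 × 0.0297 / 9.816×10^-7 = 4.970×10^6 Pa.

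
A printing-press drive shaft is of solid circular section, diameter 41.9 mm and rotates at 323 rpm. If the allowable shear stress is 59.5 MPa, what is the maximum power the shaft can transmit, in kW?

29.1 kW

J = πd⁴/32 = π(0.0419)⁴/32 = 3.026×10^-7 m⁴.
T_max = τ_allow·J/r = 5.95×10^7 × 3.026×10^-7 / 0.0209 = 859.4 N·m.
ω = 2π·323/60 = 33.82 rad/s, so P_max = T_max·ω = 2.907×10^4 W.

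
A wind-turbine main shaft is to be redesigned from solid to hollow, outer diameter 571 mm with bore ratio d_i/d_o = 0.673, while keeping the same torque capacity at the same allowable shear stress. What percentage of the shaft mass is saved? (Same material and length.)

36.2 %

Equal τ_max and T ⇒ the solid shaft needs d_s³ = d_o³(1−k⁴), so d_s = 571·(1−0.673⁴)^(1/3) = 528.9 mm.
Area ratio A_h/A_s = d_o²(1−k²)/d_s² = (1−k²)/(1−k⁴)^(2/3) = 0.6376.
Mass saving = 1 − 0.6376 = 36.2 %.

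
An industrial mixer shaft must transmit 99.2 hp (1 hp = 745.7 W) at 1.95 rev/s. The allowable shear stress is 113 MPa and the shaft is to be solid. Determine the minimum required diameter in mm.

ω = 2π·1.95 = 12.25 rad/s, so T = P/ω = 99.2×745.7 / 12.25 = 6038 N·m.
For a solid shaft τ_max = 16T/(πd³), so d = (16T/(π τ_allow))^(1/3) = (16·6038/(π·1.13×10^8))^(1/3) = 0.06480 m.

64.8 mm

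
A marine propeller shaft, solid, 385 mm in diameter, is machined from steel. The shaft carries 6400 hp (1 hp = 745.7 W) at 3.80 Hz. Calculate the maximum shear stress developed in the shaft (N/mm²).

ω = 2π·3.80 = 23.88 rad/s, so T = P/ω = 6400×745.7 / 23.88 = 199900 N·m.
J = πd⁴/32 = π(0.385)⁴/32 = 2.157×10^-3 m⁴.
τ_max = T·r/J = 199900 × 0.193 / 2.157×10^-3 = 1.784×10^7 Pa.

17.8 N/mm²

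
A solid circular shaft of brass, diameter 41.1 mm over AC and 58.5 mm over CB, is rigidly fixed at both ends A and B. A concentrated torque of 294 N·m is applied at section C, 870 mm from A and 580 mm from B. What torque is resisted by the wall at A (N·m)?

41.1 N·m

Compatibility: T_A·a/J_AC = T_B·b/J_CB with T_A + T_B = T₀.
J_AC = 2.80×10^-7 m⁴, J_CB = 1.15×10^-6 m⁴, so T_A = T₀·(J_AC/a)/((J_AC/a)+(J_CB/b)) = 41.08 N·m, T_B = 252.9 N·m.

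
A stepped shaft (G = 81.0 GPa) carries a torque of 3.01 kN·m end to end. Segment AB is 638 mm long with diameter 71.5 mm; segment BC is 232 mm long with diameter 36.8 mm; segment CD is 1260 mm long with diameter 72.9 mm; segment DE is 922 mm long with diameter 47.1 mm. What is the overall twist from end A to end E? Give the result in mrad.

J_AB = π(0.0715)⁴/32 = 2.57×10^-6 m⁴; J_BC = π(0.0368)⁴/32 = 1.80×10^-7 m⁴; J_CD = π(0.0729)⁴/32 = 2.77×10^-6 m⁴; J_DE = π(0.0471)⁴/32 = 4.83×10^-7 m⁴.
θ = (T/G)·Σ L_i/J_i = (3010/81.0×10⁹)·(0.638/2.57×10^-6 + 0.232/1.80×10^-7 + 1.26/2.77×10^-6 + 0.922/4.83×10^-7) = 0.1449 rad.

145 mrad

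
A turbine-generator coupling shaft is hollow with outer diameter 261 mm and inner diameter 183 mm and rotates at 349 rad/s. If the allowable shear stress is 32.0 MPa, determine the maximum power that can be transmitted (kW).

J = π(d_o⁴ − d_i⁴)/32 = π(0.261⁴ − 0.183⁴)/32 = 3.455×10^-4 m⁴.
T_max = τ_allow·J/r = 3.20×10^7 × 3.455×10^-4 / 0.131 = 84710 N·m.
ω = 349 rad/s, so P_max = T_max·ω = 2.957×10^7 W.

29600 kW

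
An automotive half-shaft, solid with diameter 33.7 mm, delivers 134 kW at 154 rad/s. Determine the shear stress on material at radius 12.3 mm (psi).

ω = 154 rad/s, so T = P/ω = 134×10³ / 154.0 = 870.1 N·m.
J = πd⁴/32 = π(0.0337)⁴/32 = 1.266×10^-7 m⁴.
Shear stress varies linearly with radius: τ = T·r/J = 870.1 × 0.0123 / 1.266×10^-7 = 8.452×10^7 Pa.

12300 psi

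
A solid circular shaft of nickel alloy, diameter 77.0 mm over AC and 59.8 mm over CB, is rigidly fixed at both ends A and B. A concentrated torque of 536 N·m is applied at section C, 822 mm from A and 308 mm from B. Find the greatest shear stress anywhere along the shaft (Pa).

Compatibility: T_A·a/J_AC = T_B·b/J_CB with T_A + T_B = T₀.
J_AC = 3.45×10^-6 m⁴, J_CB = 1.26×10^-6 m⁴, so T_A = T₀·(J_AC/a)/((J_AC/a)+(J_CB/b)) = 272.0 N·m, T_B = 264.0 N·m.
τ in each portion: τ_AC = 3.03×10^6 Pa, τ_CB = 6.29×10^6 Pa; maximum is in CB.
τ_max = T_CB·r/J = 264.0·0.0299/1.26×10^-6 = 6.288×10^6 Pa.

6.29e6 Pa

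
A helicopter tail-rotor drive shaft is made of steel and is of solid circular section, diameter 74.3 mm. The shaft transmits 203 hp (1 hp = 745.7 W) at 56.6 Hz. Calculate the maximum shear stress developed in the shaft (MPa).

5.29 MPa

ω = 2π·56.6 = 355.6 rad/s, so T = P/ω = 203×745.7 / 355.6 = 425.7 N·m.
J = πd⁴/32 = π(0.0743)⁴/32 = 2.992×10^-6 m⁴.
τ_max = T·r/J = 425.7 × 0.0371 / 2.992×10^-6 = 5.285×10^6 Pa.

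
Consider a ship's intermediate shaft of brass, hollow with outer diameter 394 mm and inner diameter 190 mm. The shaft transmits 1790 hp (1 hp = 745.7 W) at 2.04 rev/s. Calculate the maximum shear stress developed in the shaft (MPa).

9.17 MPa

ω = 2π·2.04 = 12.82 rad/s, so T = P/ω = 1790×745.7 / 12.82 = 104100 N·m.
J = π(d_o⁴ − d_i⁴)/32 = π(0.394⁴ − 0.190⁴)/32 = 2.238×10^-3 m⁴.
τ_max = T·r/J = 104100 × 0.197 / 2.238×10^-3 = 9.167×10^6 Pa.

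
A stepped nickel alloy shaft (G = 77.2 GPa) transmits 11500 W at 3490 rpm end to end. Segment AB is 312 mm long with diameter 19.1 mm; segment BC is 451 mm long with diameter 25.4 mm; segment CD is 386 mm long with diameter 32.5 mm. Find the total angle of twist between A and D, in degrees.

ω = 2π·3490/60 = 365.5 rad/s, so T = P/ω = 11500 / 365.5 = 31.47 N·m.
J_AB = π(0.0191)⁴/32 = 1.31×10^-8 m⁴; J_BC = π(0.0254)⁴/32 = 4.09×10^-8 m⁴; J_CD = π(0.0325)⁴/32 = 1.10×10^-7 m⁴.
θ = (T/G)·Σ L_i/J_i = (31.47/77.2×10⁹)·(0.312/1.31×10^-8 + 0.451/4.09×10^-8 + 0.386/1.10×10^-7) = 0.01567 rad.

0.898°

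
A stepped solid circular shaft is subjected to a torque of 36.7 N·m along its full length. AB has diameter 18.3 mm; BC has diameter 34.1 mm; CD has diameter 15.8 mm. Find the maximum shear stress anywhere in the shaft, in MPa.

47.4 MPa

Under the same torque, τ_max = 16T/(πd³) is largest where d is smallest — segment CD (d = 15.8 mm).
τ_max = 16·36.70/(π·(0.0158)³) = 4.739×10^7 Pa.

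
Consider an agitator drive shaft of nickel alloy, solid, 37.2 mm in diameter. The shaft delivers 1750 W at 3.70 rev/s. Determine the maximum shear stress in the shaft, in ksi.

ω = 2π·3.70 = 23.25 rad/s, so T = P/ω = 1750 / 23.25 = 75.28 N·m.
J = πd⁴/32 = π(0.0372)⁴/32 = 1.880×10^-7 m⁴.
τ_max = T·r/J = 75.28 × 0.0186 / 1.880×10^-7 = 7.447×10^6 Pa.

1.08 ksi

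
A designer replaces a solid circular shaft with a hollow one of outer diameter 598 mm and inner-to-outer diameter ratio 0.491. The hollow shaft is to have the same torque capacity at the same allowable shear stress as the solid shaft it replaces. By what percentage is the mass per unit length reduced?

Equal τ_max and T ⇒ the solid shaft needs d_s³ = d_o³(1−k⁴), so d_s = 598·(1−0.491⁴)^(1/3) = 586.2 mm.
Area ratio A_h/A_s = d_o²(1−k²)/d_s² = (1−k²)/(1−k⁴)^(2/3) = 0.7898.
Mass saving = 1 − 0.7898 = 21.0 %.

21.0 %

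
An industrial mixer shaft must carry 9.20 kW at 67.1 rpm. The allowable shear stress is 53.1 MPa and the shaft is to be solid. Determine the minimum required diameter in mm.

50.1 mm

ω = 2π·67.1/60 = 7.027 rad/s, so T = P/ω = 9.20×10³ / 7.027 = 1309 N·m.
For a solid shaft τ_max = 16T/(πd³), so d = (16T/(π τ_allow))^(1/3) = (16·1309/(π·5.31×10^7))^(1/3) = 0.05008 m.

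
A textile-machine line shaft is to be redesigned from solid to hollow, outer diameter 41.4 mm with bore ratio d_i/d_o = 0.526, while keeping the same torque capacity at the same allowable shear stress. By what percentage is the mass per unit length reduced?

23.7 %

Equal τ_max and T ⇒ the solid shaft needs d_s³ = d_o³(1−k⁴), so d_s = 41.4·(1−0.526⁴)^(1/3) = 40.32 mm.
Area ratio A_h/A_s = d_o²(1−k²)/d_s² = (1−k²)/(1−k⁴)^(2/3) = 0.7628.
Mass saving = 1 − 0.7628 = 23.7 %.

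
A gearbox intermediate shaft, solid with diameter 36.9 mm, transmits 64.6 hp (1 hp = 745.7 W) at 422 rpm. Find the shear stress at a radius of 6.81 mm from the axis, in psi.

ω = 2π·422/60 = 44.19 rad/s, so T = P/ω = 64.6×745.7 / 44.19 = 1090 N·m.
J = πd⁴/32 = π(0.0369)⁴/32 = 1.820×10^-7 m⁴.
Shear stress varies linearly with radius: τ = T·r/J = 1090 × 0.00681 / 1.820×10^-7 = 4.078×10^7 Pa.

5920 psi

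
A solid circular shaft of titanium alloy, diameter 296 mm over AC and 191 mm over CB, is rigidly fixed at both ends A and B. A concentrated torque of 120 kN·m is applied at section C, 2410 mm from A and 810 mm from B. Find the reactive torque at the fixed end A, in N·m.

Compatibility: T_A·a/J_AC = T_B·b/J_CB with T_A + T_B = T₀.
J_AC = 7.54×10^-4 m⁴, J_CB = 1.31×10^-4 m⁴, so T_A = T₀·(J_AC/a)/((J_AC/a)+(J_CB/b)) = 79170 N·m, T_B = 40830 N·m.

79200 N·m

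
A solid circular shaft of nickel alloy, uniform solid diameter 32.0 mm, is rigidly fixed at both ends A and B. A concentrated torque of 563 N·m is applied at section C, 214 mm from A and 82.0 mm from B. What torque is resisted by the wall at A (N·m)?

With uniform GJ and both ends fixed, compatibility θ_AC = θ_CB gives T_A·a = T_B·b, together with T_A + T_B = T₀.
T_A = T₀·b/(a+b) = 563.0·82.0/296.0 = 156.0 N·m; T_B = 407.0 N·m.

156 N·m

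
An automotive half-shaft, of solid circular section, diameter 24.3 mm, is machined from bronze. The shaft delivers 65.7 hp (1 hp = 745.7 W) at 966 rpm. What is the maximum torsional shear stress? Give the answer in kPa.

172000 kPa

ω = 2π·966/60 = 101.2 rad/s, so T = P/ω = 65.7×745.7 / 101.2 = 484.3 N·m.
J = πd⁴/32 = π(0.0243)⁴/32 = 3.423×10^-8 m⁴.
τ_max = T·r/J = 484.3 × 0.0122 / 3.423×10^-8 = 1.719×10^8 Pa.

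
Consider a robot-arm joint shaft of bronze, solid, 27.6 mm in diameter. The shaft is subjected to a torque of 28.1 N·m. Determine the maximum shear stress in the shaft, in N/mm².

6.81 N/mm²

J = πd⁴/32 = π(0.0276)⁴/32 = 5.697×10^-8 m⁴.
τ_max = T·r/J = 28.10 × 0.0138 / 5.697×10^-8 = 6.807×10^6 Pa.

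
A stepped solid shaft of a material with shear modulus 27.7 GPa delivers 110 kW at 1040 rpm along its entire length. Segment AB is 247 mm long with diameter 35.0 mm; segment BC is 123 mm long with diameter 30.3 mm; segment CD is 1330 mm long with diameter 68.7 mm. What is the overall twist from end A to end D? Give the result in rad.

ω = 2π·1040/60 = 108.9 rad/s, so T = P/ω = 110×10³ / 108.9 = 1010 N·m.
J_AB = π(0.0350)⁴/32 = 1.47×10^-7 m⁴; J_BC = π(0.0303)⁴/32 = 8.28×10^-8 m⁴; J_CD = π(0.0687)⁴/32 = 2.19×10^-6 m⁴.
θ = (T/G)·Σ L_i/J_i = (1010/27.7×10⁹)·(0.247/1.47×10^-7 + 0.123/8.28×10^-8 + 1.33/2.19×10^-6) = 0.1375 rad.

0.138 rad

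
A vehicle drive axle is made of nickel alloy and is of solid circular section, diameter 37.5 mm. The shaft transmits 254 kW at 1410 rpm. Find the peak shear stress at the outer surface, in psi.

ω = 2π·1410/60 = 147.7 rad/s, so T = P/ω = 254×10³ / 147.7 = 1720 N·m.
J = πd⁴/32 = π(0.0375)⁴/32 = 1.941×10^-7 m⁴.
τ_max = T·r/J = 1720 × 0.0187 / 1.941×10^-7 = 1.661×10^8 Pa.

24100 psi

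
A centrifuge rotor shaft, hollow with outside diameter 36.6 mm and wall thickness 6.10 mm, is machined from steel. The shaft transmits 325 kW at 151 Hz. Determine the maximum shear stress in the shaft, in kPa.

44300 kPa

ω = 2π·151 = 948.8 rad/s, so T = P/ω = 325×10³ / 948.8 = 342.6 N·m.
J = π(d_o⁴ − d_i⁴)/32 = π(0.0366⁴ − 0.0244⁴)/32 = 1.414×10^-7 m⁴.
τ_max = T·r/J = 342.6 × 0.0183 / 1.414×10^-7 = 4.434×10^7 Pa.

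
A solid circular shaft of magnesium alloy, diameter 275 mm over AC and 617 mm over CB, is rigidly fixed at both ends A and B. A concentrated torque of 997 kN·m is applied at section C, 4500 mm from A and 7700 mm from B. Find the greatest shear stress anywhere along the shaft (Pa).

Compatibility: T_A·a/J_AC = T_B·b/J_CB with T_A + T_B = T₀.
J_AC = 5.61×10^-4 m⁴, J_CB = 0.0142 m⁴, so T_A = T₀·(J_AC/a)/((J_AC/a)+(J_CB/b)) = 63060 N·m, T_B = 933900 N·m.
τ in each portion: τ_AC = 1.54×10^7 Pa, τ_CB = 2.03×10^7 Pa; maximum is in CB.
τ_max = T_CB·r/J = 933900·0.308/0.0142 = 2.025×10^7 Pa.

2.03e7 Pa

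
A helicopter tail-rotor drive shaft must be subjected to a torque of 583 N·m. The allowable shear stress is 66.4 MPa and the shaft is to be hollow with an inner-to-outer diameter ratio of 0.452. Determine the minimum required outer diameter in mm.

For a hollow shaft with d_i/d_o = 0.452: τ_max = 16T/(π d_o³ (1−k⁴)), so d_o = [16T/(π τ_allow (1−k⁴))]^(1/3) = [16·583.0/(π·6.64×10^7·0.9583)]^(1/3) = 0.03600 m.

36.0 mm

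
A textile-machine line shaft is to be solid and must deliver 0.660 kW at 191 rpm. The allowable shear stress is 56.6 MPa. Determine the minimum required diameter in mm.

ω = 2π·191/60 = 20.00 rad/s, so T = P/ω = 0.660×10³ / 20.00 = 33.00 N·m.
For a solid shaft τ_max = 16T/(πd³), so d = (16T/(π τ_allow))^(1/3) = (16·33.00/(π·5.66×10^7))^(1/3) = 0.01437 m.

14.4 mm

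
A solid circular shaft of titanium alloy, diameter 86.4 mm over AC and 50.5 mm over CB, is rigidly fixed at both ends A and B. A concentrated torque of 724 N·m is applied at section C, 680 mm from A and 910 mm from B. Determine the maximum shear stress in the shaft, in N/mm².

5.26 N/mm²

Compatibility: T_A·a/J_AC = T_B·b/J_CB with T_A + T_B = T₀.
J_AC = 5.47×10^-6 m⁴, J_CB = 6.39×10^-7 m⁴, so T_A = T₀·(J_AC/a)/((J_AC/a)+(J_CB/b)) = 665.9 N·m, T_B = 58.08 N·m.
τ in each portion: τ_AC = 5.26×10^6 Pa, τ_CB = 2.30×10^6 Pa; maximum is in AC.
τ_max = T_AC·r/J = 665.9·0.0432/5.47×10^-6 = 5.258×10^6 Pa.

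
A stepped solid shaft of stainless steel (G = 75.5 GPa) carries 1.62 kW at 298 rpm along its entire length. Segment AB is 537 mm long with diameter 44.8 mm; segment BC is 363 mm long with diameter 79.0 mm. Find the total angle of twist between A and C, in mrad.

0.999 mrad

ω = 2π·298/60 = 31.21 rad/s, so T = P/ω = 1.62×10³ / 31.21 = 51.91 N·m.
J_AB = π(0.0448)⁴/32 = 3.95×10^-7 m⁴; J_BC = π(0.0790)⁴/32 = 3.82×10^-6 m⁴.
θ = (T/G)·Σ L_i/J_i = (51.91/75.5×10⁹)·(0.537/3.95×10^-7 + 0.363/3.82×10^-6) = 9.989×10^-4 rad.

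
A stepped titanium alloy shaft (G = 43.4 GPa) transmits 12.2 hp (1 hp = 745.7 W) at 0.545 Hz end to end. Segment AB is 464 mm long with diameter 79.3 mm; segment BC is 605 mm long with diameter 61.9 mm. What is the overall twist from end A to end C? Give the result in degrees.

1.89°

ω = 2π·0.545 = 3.424 rad/s, so T = P/ω = 12.2×745.7 / 3.424 = 2657 N·m.
J_AB = π(0.0793)⁴/32 = 3.88×10^-6 m⁴; J_BC = π(0.0619)⁴/32 = 1.44×10^-6 m⁴.
θ = (T/G)·Σ L_i/J_i = (2657/43.4×10⁹)·(0.464/3.88×10^-6 + 0.605/1.44×10^-6) = 0.03301 rad.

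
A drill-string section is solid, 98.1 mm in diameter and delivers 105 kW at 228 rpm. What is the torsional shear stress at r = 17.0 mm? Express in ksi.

1.19 ksi

ω = 2π·228/60 = 23.88 rad/s, so T = P/ω = 105×10³ / 23.88 = 4398 N·m.
J = πd⁴/32 = π(0.0981)⁴/32 = 9.092×10^-6 m⁴.
Shear stress varies linearly with radius: τ = T·r/J = 4398 × 0.0170 / 9.092×10^-6 = 8.222×10^6 Pa.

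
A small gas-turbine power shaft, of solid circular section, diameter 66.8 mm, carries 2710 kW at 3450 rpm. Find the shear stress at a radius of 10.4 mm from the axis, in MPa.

39.9 MPa

ω = 2π·3450/60 = 361.3 rad/s, so T = P/ω = 2710×10³ / 361.3 = 7501 N·m.
J = πd⁴/32 = π(0.0668)⁴/32 = 1.955×10^-6 m⁴.
Shear stress varies linearly with radius: τ = T·r/J = 7501 × 0.0104 / 1.955×10^-6 = 3.991×10^7 Pa.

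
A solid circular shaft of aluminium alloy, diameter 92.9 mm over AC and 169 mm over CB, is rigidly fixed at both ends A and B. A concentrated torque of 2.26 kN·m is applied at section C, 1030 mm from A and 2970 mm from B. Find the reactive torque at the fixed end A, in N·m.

471 N·m

Compatibility: T_A·a/J_AC = T_B·b/J_CB with T_A + T_B = T₀.
J_AC = 7.31×10^-6 m⁴, J_CB = 8.01×10^-5 m⁴, so T_A = T₀·(J_AC/a)/((J_AC/a)+(J_CB/b)) = 471.0 N·m, T_B = 1789 N·m.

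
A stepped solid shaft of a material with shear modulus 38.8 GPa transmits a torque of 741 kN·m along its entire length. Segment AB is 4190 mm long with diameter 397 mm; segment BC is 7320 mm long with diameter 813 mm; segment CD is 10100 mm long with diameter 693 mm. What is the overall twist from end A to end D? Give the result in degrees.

2.55°

J_AB = π(0.397)⁴/32 = 2.44×10^-3 m⁴; J_BC = π(0.813)⁴/32 = 0.0429 m⁴; J_CD = π(0.693)⁴/32 = 0.0226 m⁴.
θ = (T/G)·Σ L_i/J_i = (741000/38.8×10⁹)·(4.19/2.44×10^-3 + 7.32/0.0429 + 10.1/0.0226) = 0.04459 rad.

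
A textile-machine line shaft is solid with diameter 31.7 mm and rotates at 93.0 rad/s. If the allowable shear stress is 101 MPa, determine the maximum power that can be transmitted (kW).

58.8 kW

J = πd⁴/32 = π(0.0317)⁴/32 = 9.914×10^-8 m⁴.
T_max = τ_allow·J/r = 1.01×10^8 × 9.914×10^-8 / 0.0158 = 631.7 N·m.
ω = 93.0 rad/s, so P_max = T_max·ω = 5.875×10^4 W.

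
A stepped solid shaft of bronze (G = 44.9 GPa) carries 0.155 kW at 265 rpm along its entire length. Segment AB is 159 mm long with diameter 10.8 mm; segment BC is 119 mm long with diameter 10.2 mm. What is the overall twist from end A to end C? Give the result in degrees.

1.65°

ω = 2π·265/60 = 27.75 rad/s, so T = P/ω = 0.155×10³ / 27.75 = 5.585 N·m.
J_AB = π(0.0108)⁴/32 = 1.34×10^-9 m⁴; J_BC = π(0.0102)⁴/32 = 1.06×10^-9 m⁴.
θ = (T/G)·Σ L_i/J_i = (5.585/44.9×10⁹)·(0.159/1.34×10^-9 + 0.119/1.06×10^-9) = 0.02874 rad.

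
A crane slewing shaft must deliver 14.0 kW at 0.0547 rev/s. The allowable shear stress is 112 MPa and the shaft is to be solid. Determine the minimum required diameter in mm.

ω = 2π·0.0547 = 0.3437 rad/s, so T = P/ω = 14.0×10³ / 0.3437 = 40730 N·m.
For a solid shaft τ_max = 16T/(πd³), so d = (16T/(π τ_allow))^(1/3) = (16·40730/(π·1.12×10^8))^(1/3) = 0.1228 m.

123 mm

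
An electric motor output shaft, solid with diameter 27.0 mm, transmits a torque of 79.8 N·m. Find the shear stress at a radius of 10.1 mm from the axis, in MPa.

J = πd⁴/32 = π(0.0270)⁴/32 = 5.217×10^-8 m⁴.
Shear stress varies linearly with radius: τ = T·r/J = 79.80 × 0.0101 / 5.217×10^-8 = 1.545×10^7 Pa.

15.4 MPa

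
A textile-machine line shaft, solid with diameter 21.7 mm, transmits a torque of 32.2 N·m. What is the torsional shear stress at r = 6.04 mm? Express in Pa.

J = πd⁴/32 = π(0.0217)⁴/32 = 2.177×10^-8 m⁴.
Shear stress varies linearly with radius: τ = T·r/J = 32.20 × 0.00604 / 2.177×10^-8 = 8.934×10^6 Pa.

8.93e6 Pa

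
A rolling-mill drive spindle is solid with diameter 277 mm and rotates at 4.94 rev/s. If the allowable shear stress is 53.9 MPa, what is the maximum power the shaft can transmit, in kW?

6980 kW

J = πd⁴/32 = π(0.277)⁴/32 = 5.780×10^-4 m⁴.
T_max = τ_allow·J/r = 5.39×10^7 × 5.780×10^-4 / 0.139 = 224900 N·m.
ω = 2π·4.94 = 31.04 rad/s, so P_max = T_max·ω = 6.982×10^6 W.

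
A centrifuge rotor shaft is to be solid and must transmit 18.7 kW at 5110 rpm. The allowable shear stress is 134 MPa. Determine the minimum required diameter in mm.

11.0 mm

ω = 2π·5110/60 = 535.1 rad/s, so T = P/ω = 18.7×10³ / 535.1 = 34.95 N·m.
For a solid shaft τ_max = 16T/(πd³), so d = (16T/(π τ_allow))^(1/3) = (16·34.95/(π·1.34×10^8))^(1/3) = 0.01099 m.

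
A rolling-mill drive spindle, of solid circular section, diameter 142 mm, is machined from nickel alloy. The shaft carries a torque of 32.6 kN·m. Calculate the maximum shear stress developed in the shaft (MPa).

58.0 MPa

J = πd⁴/32 = π(0.142)⁴/32 = 3.992×10^-5 m⁴.
τ_max = T·r/J = 32600 × 0.0710 / 3.992×10^-5 = 5.799×10^7 Pa.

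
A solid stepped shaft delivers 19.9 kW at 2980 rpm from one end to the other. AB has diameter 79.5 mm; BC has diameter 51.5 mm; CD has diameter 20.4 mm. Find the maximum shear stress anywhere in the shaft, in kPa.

ω = 2π·2980/60 = 312.1 rad/s, so T = P/ω = 19.9×10³ / 312.1 = 63.77 N·m.
Under the same torque, τ_max = 16T/(πd³) is largest where d is smallest — segment CD (d = 20.4 mm).
τ_max = 16·63.77/(π·(0.0204)³) = 3.825×10^7 Pa.

38300 kPa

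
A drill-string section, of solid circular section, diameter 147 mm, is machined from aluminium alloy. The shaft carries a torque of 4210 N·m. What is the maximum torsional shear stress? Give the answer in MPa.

J = πd⁴/32 = π(0.147)⁴/32 = 4.584×10^-5 m⁴.
τ_max = T·r/J = 4210 × 0.0735 / 4.584×10^-5 = 6.750×10^6 Pa.

6.75 MPa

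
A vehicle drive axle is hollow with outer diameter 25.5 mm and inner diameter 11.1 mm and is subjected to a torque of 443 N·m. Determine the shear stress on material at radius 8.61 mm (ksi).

13.8 ksi

J = π(d_o⁴ − d_i⁴)/32 = π(0.0255⁴ − 0.0111⁴)/32 = 4.002×10^-8 m⁴.
Shear stress varies linearly with radius: τ = T·r/J = 443.0 × 0.00861 / 4.002×10^-8 = 9.531×10^7 Pa.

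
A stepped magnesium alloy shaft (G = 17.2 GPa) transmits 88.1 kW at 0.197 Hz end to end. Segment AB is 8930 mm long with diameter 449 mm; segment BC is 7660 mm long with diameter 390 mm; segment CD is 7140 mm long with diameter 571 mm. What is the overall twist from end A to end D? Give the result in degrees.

1.49°

ω = 2π·0.197 = 1.238 rad/s, so T = P/ω = 88.1×10³ / 1.238 = 71180 N·m.
J_AB = π(0.449)⁴/32 = 3.99×10^-3 m⁴; J_BC = π(0.390)⁴/32 = 2.27×10^-3 m⁴; J_CD = π(0.571)⁴/32 = 0.0104 m⁴.
θ = (T/G)·Σ L_i/J_i = (71180/17.2×10⁹)·(8.93/3.99×10^-3 + 7.66/2.27×10^-3 + 7.14/0.0104) = 0.02605 rad.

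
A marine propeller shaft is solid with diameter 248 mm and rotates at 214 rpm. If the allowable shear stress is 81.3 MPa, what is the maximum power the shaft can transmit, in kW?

J = πd⁴/32 = π(0.248)⁴/32 = 3.714×10^-4 m⁴.
T_max = τ_allow·J/r = 8.13×10^7 × 3.714×10^-4 / 0.124 = 243500 N·m.
ω = 2π·214/60 = 22.41 rad/s, so P_max = T_max·ω = 5.457×10^6 W.

5460 kW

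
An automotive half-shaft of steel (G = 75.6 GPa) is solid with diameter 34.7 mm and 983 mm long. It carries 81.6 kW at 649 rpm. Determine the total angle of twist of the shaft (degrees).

ω = 2π·649/60 = 67.96 rad/s, so T = P/ω = 81.6×10³ / 67.96 = 1201 N·m.
J = πd⁴/32 = π(0.0347)⁴/32 = 1.423×10^-7 m⁴.
θ = T·L/(G·J) = 1201 × 0.983 / (75.6×10⁹ × 1.423×10^-7) = 0.1097 rad.

6.28°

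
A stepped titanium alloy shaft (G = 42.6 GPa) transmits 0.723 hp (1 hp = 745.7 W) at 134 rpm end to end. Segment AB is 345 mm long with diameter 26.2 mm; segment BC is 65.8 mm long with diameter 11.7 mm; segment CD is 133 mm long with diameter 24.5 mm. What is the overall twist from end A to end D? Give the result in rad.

ω = 2π·134/60 = 14.03 rad/s, so T = P/ω = 0.723×745.7 / 14.03 = 38.42 N·m.
J_AB = π(0.0262)⁴/32 = 4.63×10^-8 m⁴; J_BC = π(0.0117)⁴/32 = 1.84×10^-9 m⁴; J_CD = π(0.0245)⁴/32 = 3.54×10^-8 m⁴.
θ = (T/G)·Σ L_i/J_i = (38.42/42.6×10⁹)·(0.345/4.63×10^-8 + 0.0658/1.84×10^-9 + 0.133/3.54×10^-8) = 0.04238 rad.

0.0424 rad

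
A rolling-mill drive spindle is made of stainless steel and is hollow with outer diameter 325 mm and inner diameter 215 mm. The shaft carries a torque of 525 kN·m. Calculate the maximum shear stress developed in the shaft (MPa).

J = π(d_o⁴ − d_i⁴)/32 = π(0.325⁴ − 0.215⁴)/32 = 8.855×10^-4 m⁴.
τ_max = T·r/J = 525000 × 0.163 / 8.855×10^-4 = 9.634×10^7 Pa.

96.3 MPa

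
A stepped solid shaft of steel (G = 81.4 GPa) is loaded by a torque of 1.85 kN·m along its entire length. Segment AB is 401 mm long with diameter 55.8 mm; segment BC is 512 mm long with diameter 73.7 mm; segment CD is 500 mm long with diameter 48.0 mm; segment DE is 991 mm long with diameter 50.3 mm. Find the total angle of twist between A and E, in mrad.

71.2 mrad

J_AB = π(0.0558)⁴/32 = 9.52×10^-7 m⁴; J_BC = π(0.0737)⁴/32 = 2.90×10^-6 m⁴; J_CD = π(0.0480)⁴/32 = 5.21×10^-7 m⁴; J_DE = π(0.0503)⁴/32 = 6.28×10^-7 m⁴.
θ = (T/G)·Σ L_i/J_i = (1850/81.4×10⁹)·(0.401/9.52×10^-7 + 0.512/2.90×10^-6 + 0.500/5.21×10^-7 + 0.991/6.28×10^-7) = 0.07124 rad.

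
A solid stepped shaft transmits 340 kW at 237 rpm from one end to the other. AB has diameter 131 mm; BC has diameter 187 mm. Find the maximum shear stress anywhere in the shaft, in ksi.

ω = 2π·237/60 = 24.82 rad/s, so T = P/ω = 340×10³ / 24.82 = 13700 N·m.
Under the same torque, τ_max = 16T/(πd³) is largest where d is smallest — segment AB (d = 131 mm).
τ_max = 16·13700/(π·(0.131)³) = 3.104×10^7 Pa.

4.50 ksi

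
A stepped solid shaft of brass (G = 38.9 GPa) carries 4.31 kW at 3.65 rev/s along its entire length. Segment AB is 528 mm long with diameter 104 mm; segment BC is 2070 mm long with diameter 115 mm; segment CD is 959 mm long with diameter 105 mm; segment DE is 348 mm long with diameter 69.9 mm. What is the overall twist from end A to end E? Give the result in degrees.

ω = 2π·3.65 = 22.93 rad/s, so T = P/ω = 4.31×10³ / 22.93 = 187.9 N·m.
J_AB = π(0.104)⁴/32 = 1.15×10^-5 m⁴; J_BC = π(0.115)⁴/32 = 1.72×10^-5 m⁴; J_CD = π(0.105)⁴/32 = 1.19×10^-5 m⁴; J_DE = π(0.0699)⁴/32 = 2.34×10^-6 m⁴.
θ = (T/G)·Σ L_i/J_i = (187.9/38.9×10⁹)·(0.528/1.15×10^-5 + 2.07/1.72×10^-5 + 0.959/1.19×10^-5 + 0.348/2.34×10^-6) = 1.910×10^-3 rad.

0.109°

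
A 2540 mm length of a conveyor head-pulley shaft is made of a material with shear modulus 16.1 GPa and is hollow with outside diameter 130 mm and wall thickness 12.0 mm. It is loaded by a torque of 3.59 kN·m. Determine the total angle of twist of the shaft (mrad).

J = π(d_o⁴ − d_i⁴)/32 = π(0.130⁴ − 0.106⁴)/32 = 1.565×10^-5 m⁴.
θ = T·L/(G·J) = 3590 × 2.54 / (16.1×10⁹ × 1.565×10^-5) = 0.03620 rad.

36.2 mrad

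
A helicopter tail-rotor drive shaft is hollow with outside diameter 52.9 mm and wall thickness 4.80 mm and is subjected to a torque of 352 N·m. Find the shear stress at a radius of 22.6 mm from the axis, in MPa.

J = π(d_o⁴ − d_i⁴)/32 = π(0.0529⁴ − 0.0433⁴)/32 = 4.237×10^-7 m⁴.
Shear stress varies linearly with radius: τ = T·r/J = 352.0 × 0.0226 / 4.237×10^-7 = 1.878×10^7 Pa.

18.8 MPa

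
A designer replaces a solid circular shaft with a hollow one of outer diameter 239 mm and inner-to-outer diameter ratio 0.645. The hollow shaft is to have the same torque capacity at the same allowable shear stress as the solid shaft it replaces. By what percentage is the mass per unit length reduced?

33.7 %

Equal τ_max and T ⇒ the solid shaft needs d_s³ = d_o³(1−k⁴), so d_s = 239·(1−0.645⁴)^(1/3) = 224.3 mm.
Area ratio A_h/A_s = d_o²(1−k²)/d_s² = (1−k²)/(1−k⁴)^(2/3) = 0.6629.
Mass saving = 1 − 0.6629 = 33.7 %.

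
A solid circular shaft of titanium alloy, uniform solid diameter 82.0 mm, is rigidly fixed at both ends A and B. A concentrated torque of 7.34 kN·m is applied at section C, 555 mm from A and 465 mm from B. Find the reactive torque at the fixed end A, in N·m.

3350 N·m

With uniform GJ and both ends fixed, compatibility θ_AC = θ_CB gives T_A·a = T_B·b, together with T_A + T_B = T₀.
T_A = T₀·b/(a+b) = 7340·465/1020 = 3346 N·m; T_B = 3994 N·m.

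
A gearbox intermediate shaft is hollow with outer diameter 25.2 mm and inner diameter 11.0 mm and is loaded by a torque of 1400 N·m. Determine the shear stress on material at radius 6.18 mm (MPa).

227 MPa

J = π(d_o⁴ − d_i⁴)/32 = π(0.0252⁴ − 0.0110⁴)/32 = 3.815×10^-8 m⁴.
Shear stress varies linearly with radius: τ = T·r/J = 1400 × 0.00618 / 3.815×10^-8 = 2.268×10^8 Pa.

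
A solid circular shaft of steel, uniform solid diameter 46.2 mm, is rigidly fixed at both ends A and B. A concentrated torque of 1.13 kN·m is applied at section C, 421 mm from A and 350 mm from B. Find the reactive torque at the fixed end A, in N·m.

With uniform GJ and both ends fixed, compatibility θ_AC = θ_CB gives T_A·a = T_B·b, together with T_A + T_B = T₀.
T_A = T₀·b/(a+b) = 1130·350/771.0 = 513.0 N·m; T_B = 617.0 N·m.

513 N·m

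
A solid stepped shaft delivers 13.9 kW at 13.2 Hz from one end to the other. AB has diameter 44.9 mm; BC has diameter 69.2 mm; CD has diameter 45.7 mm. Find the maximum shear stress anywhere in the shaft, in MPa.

9.43 MPa

ω = 2π·13.2 = 82.94 rad/s, so T = P/ω = 13.9×10³ / 82.94 = 167.6 N·m.
Under the same torque, τ_max = 16T/(πd³) is largest where d is smallest — segment AB (d = 44.9 mm).
τ_max = 16·167.6/(π·(0.0449)³) = 9.430×10^6 Pa.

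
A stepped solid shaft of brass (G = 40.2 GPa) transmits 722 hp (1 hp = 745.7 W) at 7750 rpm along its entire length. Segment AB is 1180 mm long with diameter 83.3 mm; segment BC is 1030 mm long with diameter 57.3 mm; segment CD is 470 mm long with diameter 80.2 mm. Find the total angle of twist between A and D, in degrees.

1.27°

ω = 2π·7750/60 = 811.6 rad/s, so T = P/ω = 722×745.7 / 811.6 = 663.4 N·m.
J_AB = π(0.0833)⁴/32 = 4.73×10^-6 m⁴; J_BC = π(0.0573)⁴/32 = 1.06×10^-6 m⁴; J_CD = π(0.0802)⁴/32 = 4.06×10^-6 m⁴.
θ = (T/G)·Σ L_i/J_i = (663.4/40.2×10⁹)·(1.18/4.73×10^-6 + 1.03/1.06×10^-6 + 0.470/4.06×10^-6) = 0.02209 rad.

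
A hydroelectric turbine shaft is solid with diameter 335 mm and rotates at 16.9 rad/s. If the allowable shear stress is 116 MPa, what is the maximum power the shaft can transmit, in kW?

J = πd⁴/32 = π(0.335)⁴/32 = 1.236×10^-3 m⁴.
T_max = τ_allow·J/r = 1.16×10^8 × 1.236×10^-3 / 0.168 = 856300 N·m.
ω = 16.9 rad/s, so P_max = T_max·ω = 1.447×10^7 W.

14500 kW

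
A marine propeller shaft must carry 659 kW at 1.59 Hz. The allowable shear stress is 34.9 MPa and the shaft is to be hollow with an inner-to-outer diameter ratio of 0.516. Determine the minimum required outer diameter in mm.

ω = 2π·1.59 = 9.990 rad/s, so T = P/ω = 659×10³ / 9.990 = 65960 N·m.
For a hollow shaft with d_i/d_o = 0.516: τ_max = 16T/(π d_o³ (1−k⁴)), so d_o = [16T/(π τ_allow (1−k⁴))]^(1/3) = [16·65960/(π·3.49×10^7·0.9291)]^(1/3) = 0.2180 m.

218 mm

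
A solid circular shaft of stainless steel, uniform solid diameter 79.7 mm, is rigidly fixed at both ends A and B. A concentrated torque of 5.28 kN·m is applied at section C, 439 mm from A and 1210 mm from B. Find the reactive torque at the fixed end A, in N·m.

3870 N·m

With uniform GJ and both ends fixed, compatibility θ_AC = θ_CB gives T_A·a = T_B·b, together with T_A + T_B = T₀.
T_A = T₀·b/(a+b) = 5280·1210/1649 = 3874 N·m; T_B = 1406 N·m.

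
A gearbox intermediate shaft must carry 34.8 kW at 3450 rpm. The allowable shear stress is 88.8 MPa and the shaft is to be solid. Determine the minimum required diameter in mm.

17.7 mm

ω = 2π·3450/60 = 361.3 rad/s, so T = P/ω = 34.8×10³ / 361.3 = 96.32 N·m.
For a solid shaft τ_max = 16T/(πd³), so d = (16T/(π τ_allow))^(1/3) = (16·96.32/(π·8.88×10^7))^(1/3) = 0.01768 m.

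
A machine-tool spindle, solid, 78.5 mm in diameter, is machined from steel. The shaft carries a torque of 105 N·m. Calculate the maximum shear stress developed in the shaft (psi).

160 psi

J = πd⁴/32 = π(0.0785)⁴/32 = 3.728×10^-6 m⁴.
τ_max = T·r/J = 105.0 × 0.0393 / 3.728×10^-6 = 1.105×10^6 Pa.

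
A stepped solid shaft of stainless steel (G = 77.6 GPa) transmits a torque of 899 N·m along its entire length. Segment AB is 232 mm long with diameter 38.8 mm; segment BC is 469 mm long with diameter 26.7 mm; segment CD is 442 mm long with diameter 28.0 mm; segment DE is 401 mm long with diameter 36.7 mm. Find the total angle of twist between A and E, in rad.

0.232 rad

J_AB = π(0.0388)⁴/32 = 2.22×10^-7 m⁴; J_BC = π(0.0267)⁴/32 = 4.99×10^-8 m⁴; J_CD = π(0.0280)⁴/32 = 6.03×10^-8 m⁴; J_DE = π(0.0367)⁴/32 = 1.78×10^-7 m⁴.
θ = (T/G)·Σ L_i/J_i = (899.0/77.6×10⁹)·(0.232/2.22×10^-7 + 0.469/4.99×10^-8 + 0.442/6.03×10^-8 + 0.401/1.78×10^-7) = 0.2319 rad.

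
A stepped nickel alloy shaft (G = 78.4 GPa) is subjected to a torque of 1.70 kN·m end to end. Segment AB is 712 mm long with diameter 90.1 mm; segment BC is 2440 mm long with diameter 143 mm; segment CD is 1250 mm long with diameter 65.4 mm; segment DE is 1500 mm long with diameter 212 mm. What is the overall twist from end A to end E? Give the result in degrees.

1.08°

J_AB = π(0.0901)⁴/32 = 6.47×10^-6 m⁴; J_BC = π(0.143)⁴/32 = 4.11×10^-5 m⁴; J_CD = π(0.0654)⁴/32 = 1.80×10^-6 m⁴; J_DE = π(0.212)⁴/32 = 1.98×10^-4 m⁴.
θ = (T/G)·Σ L_i/J_i = (1700/78.4×10⁹)·(0.712/6.47×10^-6 + 2.44/4.11×10^-5 + 1.25/1.80×10^-6 + 1.50/1.98×10^-4) = 0.01893 rad.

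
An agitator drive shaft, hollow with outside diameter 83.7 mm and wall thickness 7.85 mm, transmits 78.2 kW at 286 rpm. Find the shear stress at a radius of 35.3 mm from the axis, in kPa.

33900 kPa

ω = 2π·286/60 = 29.95 rad/s, so T = P/ω = 78.2×10³ / 29.95 = 2611 N·m.
J = π(d_o⁴ − d_i⁴)/32 = π(0.0837⁴ − 0.0680⁴)/32 = 2.719×10^-6 m⁴.
Shear stress varies linearly with radius: τ = T·r/J = 2611 × 0.0353 / 2.719×10^-6 = 3.389×10^7 Pa.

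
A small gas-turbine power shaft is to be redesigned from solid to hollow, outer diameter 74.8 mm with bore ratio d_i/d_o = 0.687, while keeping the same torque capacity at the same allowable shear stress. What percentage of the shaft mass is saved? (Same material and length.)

Equal τ_max and T ⇒ the solid shaft needs d_s³ = d_o³(1−k⁴), so d_s = 74.8·(1−0.687⁴)^(1/3) = 68.77 mm.
Area ratio A_h/A_s = d_o²(1−k²)/d_s² = (1−k²)/(1−k⁴)^(2/3) = 0.6246.
Mass saving = 1 − 0.6246 = 37.5 %.

37.5 %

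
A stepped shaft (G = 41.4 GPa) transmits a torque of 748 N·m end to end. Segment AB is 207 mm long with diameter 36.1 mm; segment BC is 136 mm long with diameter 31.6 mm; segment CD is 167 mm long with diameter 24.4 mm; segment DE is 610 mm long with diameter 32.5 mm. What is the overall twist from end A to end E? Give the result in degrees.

J_AB = π(0.0361)⁴/32 = 1.67×10^-7 m⁴; J_BC = π(0.0316)⁴/32 = 9.79×10^-8 m⁴; J_CD = π(0.0244)⁴/32 = 3.48×10^-8 m⁴; J_DE = π(0.0325)⁴/32 = 1.10×10^-7 m⁴.
θ = (T/G)·Σ L_i/J_i = (748.0/41.4×10⁹)·(0.207/1.67×10^-7 + 0.136/9.79×10^-8 + 0.167/3.48×10^-8 + 0.610/1.10×10^-7) = 0.2349 rad.

13.5°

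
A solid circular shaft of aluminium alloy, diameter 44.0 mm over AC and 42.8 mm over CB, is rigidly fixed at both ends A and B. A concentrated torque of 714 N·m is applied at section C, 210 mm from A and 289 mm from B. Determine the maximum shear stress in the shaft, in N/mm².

25.9 N/mm²

Compatibility: T_A·a/J_AC = T_B·b/J_CB with T_A + T_B = T₀.
J_AC = 3.68×10^-7 m⁴, J_CB = 3.29×10^-7 m⁴, so T_A = T₀·(J_AC/a)/((J_AC/a)+(J_CB/b)) = 432.6 N·m, T_B = 281.4 N·m.
τ in each portion: τ_AC = 2.59×10^7 Pa, τ_CB = 1.83×10^7 Pa; maximum is in AC.
τ_max = T_AC·r/J = 432.6·0.0220/3.68×10^-7 = 2.586×10^7 Pa.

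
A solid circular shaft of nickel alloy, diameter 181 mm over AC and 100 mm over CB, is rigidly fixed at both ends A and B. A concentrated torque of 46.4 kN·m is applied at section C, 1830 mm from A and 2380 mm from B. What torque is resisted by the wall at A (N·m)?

43300 N·m

Compatibility: T_A·a/J_AC = T_B·b/J_CB with T_A + T_B = T₀.
J_AC = 1.05×10^-4 m⁴, J_CB = 9.82×10^-6 m⁴, so T_A = T₀·(J_AC/a)/((J_AC/a)+(J_CB/b)) = 43300 N·m, T_B = 3102 N·m.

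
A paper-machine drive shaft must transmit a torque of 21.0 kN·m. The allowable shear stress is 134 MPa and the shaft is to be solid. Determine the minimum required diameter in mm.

For a solid shaft τ_max = 16T/(πd³), so d = (16T/(π τ_allow))^(1/3) = (16·21000/(π·1.34×10^8))^(1/3) = 0.09276 m.

92.8 mm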